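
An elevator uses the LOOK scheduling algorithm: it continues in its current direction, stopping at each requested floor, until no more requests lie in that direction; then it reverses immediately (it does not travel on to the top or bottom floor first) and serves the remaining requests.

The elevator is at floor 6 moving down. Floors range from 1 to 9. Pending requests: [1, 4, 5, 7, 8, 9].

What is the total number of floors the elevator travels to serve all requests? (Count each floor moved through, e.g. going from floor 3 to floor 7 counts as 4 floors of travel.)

Start at floor 6 moving down, LOOK stop order: [5, 4, 1, 7, 8, 9]
  6 → 5: |5-6| = 1, total = 1
  5 → 4: |4-5| = 1, total = 2
  4 → 1: |1-4| = 3, total = 5
  1 → 7: |7-1| = 6, total = 11
  7 → 8: |8-7| = 1, total = 12
  8 → 9: |9-8| = 1, total = 13

Answer: 13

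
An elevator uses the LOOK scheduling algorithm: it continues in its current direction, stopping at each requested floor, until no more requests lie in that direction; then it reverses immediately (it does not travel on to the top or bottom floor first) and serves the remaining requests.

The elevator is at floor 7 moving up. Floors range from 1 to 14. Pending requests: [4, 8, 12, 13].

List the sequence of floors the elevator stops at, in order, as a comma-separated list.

Current: 7, moving UP
Serve above first (ascending): [8, 12, 13]
Then reverse, serve below (descending): [4]

Answer: 8, 12, 13, 4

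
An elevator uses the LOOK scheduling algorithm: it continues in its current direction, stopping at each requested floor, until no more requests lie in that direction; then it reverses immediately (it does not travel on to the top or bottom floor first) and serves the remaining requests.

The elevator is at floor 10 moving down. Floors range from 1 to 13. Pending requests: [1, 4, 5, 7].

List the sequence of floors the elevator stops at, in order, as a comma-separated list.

Answer: 7, 5, 4, 1

Derivation:
Current: 10, moving DOWN
Serve below first (descending): [7, 5, 4, 1]
Then reverse, serve above (ascending): []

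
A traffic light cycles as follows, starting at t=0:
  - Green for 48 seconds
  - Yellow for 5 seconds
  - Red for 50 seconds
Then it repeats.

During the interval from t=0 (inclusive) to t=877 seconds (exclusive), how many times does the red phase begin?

Answer: 8

Derivation:
Cycle = 48+5+50 = 103s
red phase starts at t = k*103 + 53 for k=0,1,2,...
Need k*103+53 < 877 → k < 8.000
k ∈ {0, ..., 7} → 8 starts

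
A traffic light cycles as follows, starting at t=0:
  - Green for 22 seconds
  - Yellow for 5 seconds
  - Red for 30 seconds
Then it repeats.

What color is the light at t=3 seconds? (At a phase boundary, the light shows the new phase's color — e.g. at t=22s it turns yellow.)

Answer: green

Derivation:
Cycle length = 22 + 5 + 30 = 57s
t = 3, phase_t = 3 mod 57 = 3
3 < 22 (green end) → GREEN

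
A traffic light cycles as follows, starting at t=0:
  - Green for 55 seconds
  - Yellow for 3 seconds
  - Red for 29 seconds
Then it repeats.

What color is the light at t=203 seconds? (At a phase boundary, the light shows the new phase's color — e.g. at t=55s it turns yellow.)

Cycle length = 55 + 3 + 29 = 87s
t = 203, phase_t = 203 mod 87 = 29
29 < 55 (green end) → GREEN

Answer: green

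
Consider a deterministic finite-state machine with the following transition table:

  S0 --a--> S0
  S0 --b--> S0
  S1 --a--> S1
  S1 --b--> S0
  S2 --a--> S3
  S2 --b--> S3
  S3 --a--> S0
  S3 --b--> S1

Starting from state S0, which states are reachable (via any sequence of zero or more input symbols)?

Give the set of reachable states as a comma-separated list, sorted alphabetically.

Answer: S0

Derivation:
BFS from S0:
  visit S0: S0--a-->S0 (seen), S0--b-->S0 (seen)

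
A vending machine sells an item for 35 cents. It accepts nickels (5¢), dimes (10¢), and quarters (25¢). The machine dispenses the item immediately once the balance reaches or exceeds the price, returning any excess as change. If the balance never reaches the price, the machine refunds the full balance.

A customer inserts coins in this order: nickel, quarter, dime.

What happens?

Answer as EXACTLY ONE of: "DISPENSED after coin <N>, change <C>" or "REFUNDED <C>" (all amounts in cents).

Price: 35¢
Coin 1 (nickel, 5¢): balance = 5¢
Coin 2 (quarter, 25¢): balance = 30¢
Coin 3 (dime, 10¢): balance = 40¢
  → balance >= price → DISPENSE, change = 40 - 35 = 5¢

Answer: DISPENSED after coin 3, change 5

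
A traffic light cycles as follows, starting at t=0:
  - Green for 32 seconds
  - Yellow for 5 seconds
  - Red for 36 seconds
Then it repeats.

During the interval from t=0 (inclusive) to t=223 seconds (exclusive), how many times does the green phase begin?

Cycle = 32+5+36 = 73s
green phase starts at t = k*73 + 0 for k=0,1,2,...
Need k*73+0 < 223 → k < 3.055
k ∈ {0, ..., 3} → 4 starts

Answer: 4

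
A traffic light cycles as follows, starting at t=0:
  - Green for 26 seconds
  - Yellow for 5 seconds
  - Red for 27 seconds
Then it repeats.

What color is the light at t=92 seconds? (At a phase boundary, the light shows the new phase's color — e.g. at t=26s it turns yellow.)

Cycle length = 26 + 5 + 27 = 58s
t = 92, phase_t = 92 mod 58 = 34
34 >= 31 → RED

Answer: red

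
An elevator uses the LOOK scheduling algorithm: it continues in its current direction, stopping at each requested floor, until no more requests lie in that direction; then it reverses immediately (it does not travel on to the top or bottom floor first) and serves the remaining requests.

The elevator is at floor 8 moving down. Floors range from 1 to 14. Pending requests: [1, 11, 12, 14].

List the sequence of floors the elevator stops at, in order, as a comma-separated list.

Current: 8, moving DOWN
Serve below first (descending): [1]
Then reverse, serve above (ascending): [11, 12, 14]

Answer: 1, 11, 12, 14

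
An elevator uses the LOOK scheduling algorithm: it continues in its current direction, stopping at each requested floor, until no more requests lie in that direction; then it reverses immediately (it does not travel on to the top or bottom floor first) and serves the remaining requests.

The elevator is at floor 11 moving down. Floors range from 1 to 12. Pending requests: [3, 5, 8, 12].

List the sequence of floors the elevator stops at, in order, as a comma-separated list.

Current: 11, moving DOWN
Serve below first (descending): [8, 5, 3]
Then reverse, serve above (ascending): [12]

Answer: 8, 5, 3, 12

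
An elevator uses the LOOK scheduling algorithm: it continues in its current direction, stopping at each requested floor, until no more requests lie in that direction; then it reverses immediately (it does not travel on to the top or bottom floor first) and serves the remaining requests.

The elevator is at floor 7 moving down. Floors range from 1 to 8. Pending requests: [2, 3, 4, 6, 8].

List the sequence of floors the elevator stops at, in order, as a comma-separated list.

Current: 7, moving DOWN
Serve below first (descending): [6, 4, 3, 2]
Then reverse, serve above (ascending): [8]

Answer: 6, 4, 3, 2, 8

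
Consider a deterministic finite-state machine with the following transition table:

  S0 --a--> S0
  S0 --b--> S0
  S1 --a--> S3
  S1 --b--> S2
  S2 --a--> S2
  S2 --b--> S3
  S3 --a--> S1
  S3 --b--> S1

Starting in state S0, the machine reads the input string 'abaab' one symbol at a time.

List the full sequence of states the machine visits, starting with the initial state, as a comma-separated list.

Start: S0
  read 'a': S0 --a--> S0
  read 'b': S0 --b--> S0
  read 'a': S0 --a--> S0
  read 'a': S0 --a--> S0
  read 'b': S0 --b--> S0

Answer: S0, S0, S0, S0, S0, S0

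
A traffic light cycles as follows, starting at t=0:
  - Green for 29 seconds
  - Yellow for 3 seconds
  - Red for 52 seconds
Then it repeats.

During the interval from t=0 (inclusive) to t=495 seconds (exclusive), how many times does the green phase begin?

Cycle = 29+3+52 = 84s
green phase starts at t = k*84 + 0 for k=0,1,2,...
Need k*84+0 < 495 → k < 5.893
k ∈ {0, ..., 5} → 6 starts

Answer: 6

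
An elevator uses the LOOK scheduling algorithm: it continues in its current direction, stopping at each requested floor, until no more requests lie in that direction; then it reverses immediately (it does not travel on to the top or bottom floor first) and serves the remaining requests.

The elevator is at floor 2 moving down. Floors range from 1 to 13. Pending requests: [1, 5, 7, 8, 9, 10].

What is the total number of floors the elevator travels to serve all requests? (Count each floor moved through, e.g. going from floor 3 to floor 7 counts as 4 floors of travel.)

Start at floor 2 moving down, LOOK stop order: [1, 5, 7, 8, 9, 10]
  2 → 1: |1-2| = 1, total = 1
  1 → 5: |5-1| = 4, total = 5
  5 → 7: |7-5| = 2, total = 7
  7 → 8: |8-7| = 1, total = 8
  8 → 9: |9-8| = 1, total = 9
  9 → 10: |10-9| = 1, total = 10

Answer: 10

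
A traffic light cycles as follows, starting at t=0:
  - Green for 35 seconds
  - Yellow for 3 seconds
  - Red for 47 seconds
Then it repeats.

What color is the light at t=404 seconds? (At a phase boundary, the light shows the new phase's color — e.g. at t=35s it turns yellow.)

Answer: red

Derivation:
Cycle length = 35 + 3 + 47 = 85s
t = 404, phase_t = 404 mod 85 = 64
64 >= 38 → RED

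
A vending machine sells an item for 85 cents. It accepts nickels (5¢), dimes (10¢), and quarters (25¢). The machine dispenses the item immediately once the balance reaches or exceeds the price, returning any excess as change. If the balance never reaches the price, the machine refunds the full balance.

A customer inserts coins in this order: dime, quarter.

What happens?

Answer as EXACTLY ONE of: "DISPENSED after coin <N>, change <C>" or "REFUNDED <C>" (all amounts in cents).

Price: 85¢
Coin 1 (dime, 10¢): balance = 10¢
Coin 2 (quarter, 25¢): balance = 35¢
All coins inserted, balance 35¢ < price 85¢ → REFUND 35¢

Answer: REFUNDED 35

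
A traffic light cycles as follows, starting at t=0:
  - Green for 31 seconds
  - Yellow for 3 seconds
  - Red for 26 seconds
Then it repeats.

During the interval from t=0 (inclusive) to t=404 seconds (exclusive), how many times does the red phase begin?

Cycle = 31+3+26 = 60s
red phase starts at t = k*60 + 34 for k=0,1,2,...
Need k*60+34 < 404 → k < 6.167
k ∈ {0, ..., 6} → 7 starts

Answer: 7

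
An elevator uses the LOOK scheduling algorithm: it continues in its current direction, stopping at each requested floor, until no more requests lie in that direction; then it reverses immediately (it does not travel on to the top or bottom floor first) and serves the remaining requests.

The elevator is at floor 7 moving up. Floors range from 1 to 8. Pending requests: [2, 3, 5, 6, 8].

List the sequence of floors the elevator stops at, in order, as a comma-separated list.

Answer: 8, 6, 5, 3, 2

Derivation:
Current: 7, moving UP
Serve above first (ascending): [8]
Then reverse, serve below (descending): [6, 5, 3, 2]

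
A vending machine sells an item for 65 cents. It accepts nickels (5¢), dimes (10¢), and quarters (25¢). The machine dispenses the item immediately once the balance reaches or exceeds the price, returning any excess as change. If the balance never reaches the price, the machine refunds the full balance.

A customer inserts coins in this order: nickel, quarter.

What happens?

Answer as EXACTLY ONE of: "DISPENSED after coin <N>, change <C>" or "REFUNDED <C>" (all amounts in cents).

Answer: REFUNDED 30

Derivation:
Price: 65¢
Coin 1 (nickel, 5¢): balance = 5¢
Coin 2 (quarter, 25¢): balance = 30¢
All coins inserted, balance 30¢ < price 65¢ → REFUND 30¢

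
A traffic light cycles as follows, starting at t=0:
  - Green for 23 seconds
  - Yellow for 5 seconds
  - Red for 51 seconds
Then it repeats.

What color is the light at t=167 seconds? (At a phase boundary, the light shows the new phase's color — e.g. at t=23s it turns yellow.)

Cycle length = 23 + 5 + 51 = 79s
t = 167, phase_t = 167 mod 79 = 9
9 < 23 (green end) → GREEN

Answer: green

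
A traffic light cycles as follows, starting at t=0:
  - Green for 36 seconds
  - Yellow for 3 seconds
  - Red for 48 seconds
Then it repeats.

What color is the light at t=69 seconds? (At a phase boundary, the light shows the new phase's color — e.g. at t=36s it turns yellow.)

Cycle length = 36 + 3 + 48 = 87s
t = 69, phase_t = 69 mod 87 = 69
69 >= 39 → RED

Answer: red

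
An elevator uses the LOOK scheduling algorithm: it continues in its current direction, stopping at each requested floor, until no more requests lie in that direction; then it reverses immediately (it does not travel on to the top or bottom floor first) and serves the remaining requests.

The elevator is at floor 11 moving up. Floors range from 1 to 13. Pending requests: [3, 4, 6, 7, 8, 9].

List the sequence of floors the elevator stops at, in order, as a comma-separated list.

Current: 11, moving UP
Serve above first (ascending): []
Then reverse, serve below (descending): [9, 8, 7, 6, 4, 3]

Answer: 9, 8, 7, 6, 4, 3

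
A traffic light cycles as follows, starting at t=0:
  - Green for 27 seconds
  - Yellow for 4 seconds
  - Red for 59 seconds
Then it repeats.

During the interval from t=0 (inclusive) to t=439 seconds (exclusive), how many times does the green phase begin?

Cycle = 27+4+59 = 90s
green phase starts at t = k*90 + 0 for k=0,1,2,...
Need k*90+0 < 439 → k < 4.878
k ∈ {0, ..., 4} → 5 starts

Answer: 5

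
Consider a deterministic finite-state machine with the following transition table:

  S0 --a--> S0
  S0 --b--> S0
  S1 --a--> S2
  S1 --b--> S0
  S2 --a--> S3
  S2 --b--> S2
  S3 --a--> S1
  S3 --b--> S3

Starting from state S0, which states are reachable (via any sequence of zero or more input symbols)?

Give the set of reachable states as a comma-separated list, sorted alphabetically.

BFS from S0:
  visit S0: S0--a-->S0 (seen), S0--b-->S0 (seen)

Answer: S0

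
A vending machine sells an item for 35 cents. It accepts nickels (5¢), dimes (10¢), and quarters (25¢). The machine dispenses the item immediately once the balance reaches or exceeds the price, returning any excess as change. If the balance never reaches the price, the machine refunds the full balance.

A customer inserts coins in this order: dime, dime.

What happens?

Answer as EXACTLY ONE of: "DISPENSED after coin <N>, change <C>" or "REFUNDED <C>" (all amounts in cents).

Answer: REFUNDED 20

Derivation:
Price: 35¢
Coin 1 (dime, 10¢): balance = 10¢
Coin 2 (dime, 10¢): balance = 20¢
All coins inserted, balance 20¢ < price 35¢ → REFUND 20¢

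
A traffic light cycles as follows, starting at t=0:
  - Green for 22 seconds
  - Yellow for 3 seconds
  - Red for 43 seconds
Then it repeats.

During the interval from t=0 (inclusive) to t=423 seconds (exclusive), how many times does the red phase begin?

Cycle = 22+3+43 = 68s
red phase starts at t = k*68 + 25 for k=0,1,2,...
Need k*68+25 < 423 → k < 5.853
k ∈ {0, ..., 5} → 6 starts

Answer: 6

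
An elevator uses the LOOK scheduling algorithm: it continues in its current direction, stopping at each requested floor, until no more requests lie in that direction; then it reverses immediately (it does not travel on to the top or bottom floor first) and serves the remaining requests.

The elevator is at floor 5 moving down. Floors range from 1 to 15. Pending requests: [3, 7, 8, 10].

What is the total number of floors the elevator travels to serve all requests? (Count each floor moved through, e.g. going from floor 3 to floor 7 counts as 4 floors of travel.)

Start at floor 5 moving down, LOOK stop order: [3, 7, 8, 10]
  5 → 3: |3-5| = 2, total = 2
  3 → 7: |7-3| = 4, total = 6
  7 → 8: |8-7| = 1, total = 7
  8 → 10: |10-8| = 2, total = 9

Answer: 9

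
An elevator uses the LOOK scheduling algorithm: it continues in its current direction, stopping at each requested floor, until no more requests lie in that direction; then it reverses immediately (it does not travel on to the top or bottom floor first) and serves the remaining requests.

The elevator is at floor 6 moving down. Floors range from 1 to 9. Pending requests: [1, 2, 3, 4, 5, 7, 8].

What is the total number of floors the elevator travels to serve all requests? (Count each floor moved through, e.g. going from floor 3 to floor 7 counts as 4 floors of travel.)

Answer: 12

Derivation:
Start at floor 6 moving down, LOOK stop order: [5, 4, 3, 2, 1, 7, 8]
  6 → 5: |5-6| = 1, total = 1
  5 → 4: |4-5| = 1, total = 2
  4 → 3: |3-4| = 1, total = 3
  3 → 2: |2-3| = 1, total = 4
  2 → 1: |1-2| = 1, total = 5
  1 → 7: |7-1| = 6, total = 11
  7 → 8: |8-7| = 1, total = 12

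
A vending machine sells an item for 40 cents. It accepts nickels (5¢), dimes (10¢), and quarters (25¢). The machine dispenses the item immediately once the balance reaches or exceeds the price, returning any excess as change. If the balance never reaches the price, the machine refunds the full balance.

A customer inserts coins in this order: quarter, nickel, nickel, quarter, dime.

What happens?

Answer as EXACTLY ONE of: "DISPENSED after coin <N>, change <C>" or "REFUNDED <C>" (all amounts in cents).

Price: 40¢
Coin 1 (quarter, 25¢): balance = 25¢
Coin 2 (nickel, 5¢): balance = 30¢
Coin 3 (nickel, 5¢): balance = 35¢
Coin 4 (quarter, 25¢): balance = 60¢
  → balance >= price → DISPENSE, change = 60 - 40 = 20¢

Answer: DISPENSED after coin 4, change 20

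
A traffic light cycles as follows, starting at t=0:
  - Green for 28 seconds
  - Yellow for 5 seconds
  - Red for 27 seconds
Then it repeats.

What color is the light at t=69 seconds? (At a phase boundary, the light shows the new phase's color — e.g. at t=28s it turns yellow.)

Cycle length = 28 + 5 + 27 = 60s
t = 69, phase_t = 69 mod 60 = 9
9 < 28 (green end) → GREEN

Answer: green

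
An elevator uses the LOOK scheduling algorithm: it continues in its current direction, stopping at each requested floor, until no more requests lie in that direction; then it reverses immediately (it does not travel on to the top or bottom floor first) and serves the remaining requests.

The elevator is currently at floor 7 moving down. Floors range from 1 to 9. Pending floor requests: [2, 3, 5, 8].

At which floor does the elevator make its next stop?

Current floor: 7, direction: down
Requests above: [8]
Requests below: [2, 3, 5]
Moving down and requests lie below → nearest below is max([2, 3, 5]) = 5

Answer: 5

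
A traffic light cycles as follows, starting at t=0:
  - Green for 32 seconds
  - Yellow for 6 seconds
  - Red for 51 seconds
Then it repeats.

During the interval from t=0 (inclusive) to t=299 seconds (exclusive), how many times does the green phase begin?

Answer: 4

Derivation:
Cycle = 32+6+51 = 89s
green phase starts at t = k*89 + 0 for k=0,1,2,...
Need k*89+0 < 299 → k < 3.360
k ∈ {0, ..., 3} → 4 starts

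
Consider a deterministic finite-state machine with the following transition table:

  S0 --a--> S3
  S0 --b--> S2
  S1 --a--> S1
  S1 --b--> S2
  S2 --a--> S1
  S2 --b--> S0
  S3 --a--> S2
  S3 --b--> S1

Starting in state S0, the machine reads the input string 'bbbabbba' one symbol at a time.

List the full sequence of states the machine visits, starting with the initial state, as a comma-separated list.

Answer: S0, S2, S0, S2, S1, S2, S0, S2, S1

Derivation:
Start: S0
  read 'b': S0 --b--> S2
  read 'b': S2 --b--> S0
  read 'b': S0 --b--> S2
  read 'a': S2 --a--> S1
  read 'b': S1 --b--> S2
  read 'b': S2 --b--> S0
  read 'b': S0 --b--> S2
  read 'a': S2 --a--> S1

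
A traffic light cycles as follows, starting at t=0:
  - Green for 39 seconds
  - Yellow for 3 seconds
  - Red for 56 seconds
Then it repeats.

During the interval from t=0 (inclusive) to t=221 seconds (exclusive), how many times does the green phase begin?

Answer: 3

Derivation:
Cycle = 39+3+56 = 98s
green phase starts at t = k*98 + 0 for k=0,1,2,...
Need k*98+0 < 221 → k < 2.255
k ∈ {0, ..., 2} → 3 starts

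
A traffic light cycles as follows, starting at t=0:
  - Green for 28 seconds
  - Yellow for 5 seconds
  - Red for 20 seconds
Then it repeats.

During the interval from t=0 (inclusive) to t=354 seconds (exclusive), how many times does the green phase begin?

Answer: 7

Derivation:
Cycle = 28+5+20 = 53s
green phase starts at t = k*53 + 0 for k=0,1,2,...
Need k*53+0 < 354 → k < 6.679
k ∈ {0, ..., 6} → 7 starts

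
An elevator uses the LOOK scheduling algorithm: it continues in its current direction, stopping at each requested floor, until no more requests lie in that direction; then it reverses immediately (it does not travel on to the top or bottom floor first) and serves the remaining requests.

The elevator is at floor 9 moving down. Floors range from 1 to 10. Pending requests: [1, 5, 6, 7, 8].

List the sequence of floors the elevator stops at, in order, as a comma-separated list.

Current: 9, moving DOWN
Serve below first (descending): [8, 7, 6, 5, 1]
Then reverse, serve above (ascending): []

Answer: 8, 7, 6, 5, 1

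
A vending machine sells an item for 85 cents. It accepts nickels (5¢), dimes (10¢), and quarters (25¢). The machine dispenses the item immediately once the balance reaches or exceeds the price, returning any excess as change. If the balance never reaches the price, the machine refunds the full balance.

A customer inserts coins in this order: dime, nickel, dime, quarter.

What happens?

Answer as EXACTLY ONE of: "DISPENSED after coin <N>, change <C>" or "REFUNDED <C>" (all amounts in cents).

Answer: REFUNDED 50

Derivation:
Price: 85¢
Coin 1 (dime, 10¢): balance = 10¢
Coin 2 (nickel, 5¢): balance = 15¢
Coin 3 (dime, 10¢): balance = 25¢
Coin 4 (quarter, 25¢): balance = 50¢
All coins inserted, balance 50¢ < price 85¢ → REFUND 50¢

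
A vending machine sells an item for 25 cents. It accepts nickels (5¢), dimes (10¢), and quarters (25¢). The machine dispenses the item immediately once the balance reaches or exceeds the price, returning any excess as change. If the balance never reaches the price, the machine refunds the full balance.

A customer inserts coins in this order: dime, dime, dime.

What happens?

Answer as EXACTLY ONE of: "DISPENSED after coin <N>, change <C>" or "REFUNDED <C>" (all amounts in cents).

Price: 25¢
Coin 1 (dime, 10¢): balance = 10¢
Coin 2 (dime, 10¢): balance = 20¢
Coin 3 (dime, 10¢): balance = 30¢
  → balance >= price → DISPENSE, change = 30 - 25 = 5¢

Answer: DISPENSED after coin 3, change 5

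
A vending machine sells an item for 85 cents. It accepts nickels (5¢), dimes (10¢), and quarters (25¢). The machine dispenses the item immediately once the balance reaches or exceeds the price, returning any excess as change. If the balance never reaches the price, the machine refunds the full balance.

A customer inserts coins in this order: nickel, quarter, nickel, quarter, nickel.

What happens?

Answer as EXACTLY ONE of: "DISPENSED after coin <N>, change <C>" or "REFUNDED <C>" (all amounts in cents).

Price: 85¢
Coin 1 (nickel, 5¢): balance = 5¢
Coin 2 (quarter, 25¢): balance = 30¢
Coin 3 (nickel, 5¢): balance = 35¢
Coin 4 (quarter, 25¢): balance = 60¢
Coin 5 (nickel, 5¢): balance = 65¢
All coins inserted, balance 65¢ < price 85¢ → REFUND 65¢

Answer: REFUNDED 65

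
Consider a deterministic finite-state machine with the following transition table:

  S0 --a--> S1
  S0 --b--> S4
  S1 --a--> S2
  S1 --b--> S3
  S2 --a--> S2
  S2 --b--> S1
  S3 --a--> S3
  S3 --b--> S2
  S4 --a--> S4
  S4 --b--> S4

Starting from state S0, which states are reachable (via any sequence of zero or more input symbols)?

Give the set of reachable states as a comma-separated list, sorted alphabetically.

Answer: S0, S1, S2, S3, S4

Derivation:
BFS from S0:
  visit S0: S0--a-->S1 (new), S0--b-->S4 (new)
  visit S1: S1--a-->S2 (new), S1--b-->S3 (new)
  visit S4: S4--a-->S4 (seen), S4--b-->S4 (seen)
  visit S2: S2--a-->S2 (seen), S2--b-->S1 (seen)
  visit S3: S3--a-->S3 (seen), S3--b-->S2 (seen)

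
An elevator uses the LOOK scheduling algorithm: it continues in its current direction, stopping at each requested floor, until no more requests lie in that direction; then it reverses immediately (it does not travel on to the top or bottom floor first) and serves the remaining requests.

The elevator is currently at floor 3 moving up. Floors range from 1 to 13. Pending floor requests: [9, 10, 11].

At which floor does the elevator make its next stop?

Answer: 9

Derivation:
Current floor: 3, direction: up
Requests above: [9, 10, 11]
Requests below: []
Moving up and requests lie above → nearest above is min([9, 10, 11]) = 9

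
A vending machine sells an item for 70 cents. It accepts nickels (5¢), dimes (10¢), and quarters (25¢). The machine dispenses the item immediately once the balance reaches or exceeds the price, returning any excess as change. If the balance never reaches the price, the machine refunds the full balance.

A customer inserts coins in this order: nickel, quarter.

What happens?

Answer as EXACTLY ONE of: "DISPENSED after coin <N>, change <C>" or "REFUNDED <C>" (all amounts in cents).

Price: 70¢
Coin 1 (nickel, 5¢): balance = 5¢
Coin 2 (quarter, 25¢): balance = 30¢
All coins inserted, balance 30¢ < price 70¢ → REFUND 30¢

Answer: REFUNDED 30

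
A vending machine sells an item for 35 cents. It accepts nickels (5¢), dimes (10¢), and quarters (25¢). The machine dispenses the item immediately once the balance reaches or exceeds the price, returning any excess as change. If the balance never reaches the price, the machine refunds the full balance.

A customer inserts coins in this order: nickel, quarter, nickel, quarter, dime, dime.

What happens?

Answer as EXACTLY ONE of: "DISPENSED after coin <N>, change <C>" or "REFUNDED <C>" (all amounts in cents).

Price: 35¢
Coin 1 (nickel, 5¢): balance = 5¢
Coin 2 (quarter, 25¢): balance = 30¢
Coin 3 (nickel, 5¢): balance = 35¢
  → balance >= price → DISPENSE, change = 35 - 35 = 0¢

Answer: DISPENSED after coin 3, change 0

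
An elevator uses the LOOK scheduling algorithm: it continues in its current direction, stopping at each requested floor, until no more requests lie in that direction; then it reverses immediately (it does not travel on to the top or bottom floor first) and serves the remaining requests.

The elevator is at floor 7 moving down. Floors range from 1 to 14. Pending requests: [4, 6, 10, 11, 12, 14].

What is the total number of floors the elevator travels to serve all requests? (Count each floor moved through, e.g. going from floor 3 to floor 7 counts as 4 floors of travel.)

Answer: 13

Derivation:
Start at floor 7 moving down, LOOK stop order: [6, 4, 10, 11, 12, 14]
  7 → 6: |6-7| = 1, total = 1
  6 → 4: |4-6| = 2, total = 3
  4 → 10: |10-4| = 6, total = 9
  10 → 11: |11-10| = 1, total = 10
  11 → 12: |12-11| = 1, total = 11
  12 → 14: |14-12| = 2, total = 13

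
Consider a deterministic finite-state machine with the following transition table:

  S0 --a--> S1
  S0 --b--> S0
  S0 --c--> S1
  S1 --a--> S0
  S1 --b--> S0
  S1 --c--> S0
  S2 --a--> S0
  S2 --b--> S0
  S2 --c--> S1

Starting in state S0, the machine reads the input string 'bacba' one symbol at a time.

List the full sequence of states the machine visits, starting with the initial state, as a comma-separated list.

Answer: S0, S0, S1, S0, S0, S1

Derivation:
Start: S0
  read 'b': S0 --b--> S0
  read 'a': S0 --a--> S1
  read 'c': S1 --c--> S0
  read 'b': S0 --b--> S0
  read 'a': S0 --a--> S1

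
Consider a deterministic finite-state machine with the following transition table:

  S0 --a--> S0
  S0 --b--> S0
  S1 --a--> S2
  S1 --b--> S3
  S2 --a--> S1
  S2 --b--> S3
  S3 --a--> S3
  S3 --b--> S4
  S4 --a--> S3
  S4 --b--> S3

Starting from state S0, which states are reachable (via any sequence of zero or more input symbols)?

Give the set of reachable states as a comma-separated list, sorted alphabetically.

Answer: S0

Derivation:
BFS from S0:
  visit S0: S0--a-->S0 (seen), S0--b-->S0 (seen)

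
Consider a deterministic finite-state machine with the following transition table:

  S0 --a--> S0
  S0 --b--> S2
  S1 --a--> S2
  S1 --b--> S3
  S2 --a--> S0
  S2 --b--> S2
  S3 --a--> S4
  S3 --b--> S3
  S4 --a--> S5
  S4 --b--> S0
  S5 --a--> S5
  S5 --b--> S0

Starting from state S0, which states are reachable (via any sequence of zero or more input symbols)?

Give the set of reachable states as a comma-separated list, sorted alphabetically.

Answer: S0, S2

Derivation:
BFS from S0:
  visit S0: S0--a-->S0 (seen), S0--b-->S2 (new)
  visit S2: S2--a-->S0 (seen), S2--b-->S2 (seen)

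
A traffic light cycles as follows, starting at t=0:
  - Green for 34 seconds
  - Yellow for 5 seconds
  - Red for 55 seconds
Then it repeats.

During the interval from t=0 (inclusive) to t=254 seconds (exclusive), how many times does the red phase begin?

Answer: 3

Derivation:
Cycle = 34+5+55 = 94s
red phase starts at t = k*94 + 39 for k=0,1,2,...
Need k*94+39 < 254 → k < 2.287
k ∈ {0, ..., 2} → 3 starts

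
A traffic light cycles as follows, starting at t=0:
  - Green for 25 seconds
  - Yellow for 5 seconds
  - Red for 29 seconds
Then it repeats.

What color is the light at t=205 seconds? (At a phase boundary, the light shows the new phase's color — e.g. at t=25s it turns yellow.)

Cycle length = 25 + 5 + 29 = 59s
t = 205, phase_t = 205 mod 59 = 28
25 <= 28 < 30 (yellow end) → YELLOW

Answer: yellow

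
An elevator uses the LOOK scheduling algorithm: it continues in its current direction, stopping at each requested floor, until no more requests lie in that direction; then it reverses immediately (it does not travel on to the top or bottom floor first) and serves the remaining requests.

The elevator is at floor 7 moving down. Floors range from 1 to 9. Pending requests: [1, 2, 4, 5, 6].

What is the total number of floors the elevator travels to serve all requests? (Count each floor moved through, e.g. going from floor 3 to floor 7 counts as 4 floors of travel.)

Answer: 6

Derivation:
Start at floor 7 moving down, LOOK stop order: [6, 5, 4, 2, 1]
  7 → 6: |6-7| = 1, total = 1
  6 → 5: |5-6| = 1, total = 2
  5 → 4: |4-5| = 1, total = 3
  4 → 2: |2-4| = 2, total = 5
  2 → 1: |1-2| = 1, total = 6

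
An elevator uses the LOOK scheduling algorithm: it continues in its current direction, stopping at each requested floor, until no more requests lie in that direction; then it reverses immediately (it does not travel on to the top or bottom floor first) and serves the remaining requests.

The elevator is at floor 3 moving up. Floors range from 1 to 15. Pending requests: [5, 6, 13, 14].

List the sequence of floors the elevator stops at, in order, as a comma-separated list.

Answer: 5, 6, 13, 14

Derivation:
Current: 3, moving UP
Serve above first (ascending): [5, 6, 13, 14]
Then reverse, serve below (descending): []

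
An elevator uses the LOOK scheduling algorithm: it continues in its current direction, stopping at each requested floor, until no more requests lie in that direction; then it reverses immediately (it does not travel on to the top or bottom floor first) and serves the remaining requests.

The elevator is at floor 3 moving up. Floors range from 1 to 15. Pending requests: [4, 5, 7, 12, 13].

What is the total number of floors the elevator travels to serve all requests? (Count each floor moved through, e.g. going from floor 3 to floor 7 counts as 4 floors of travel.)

Start at floor 3 moving up, LOOK stop order: [4, 5, 7, 12, 13]
  3 → 4: |4-3| = 1, total = 1
  4 → 5: |5-4| = 1, total = 2
  5 → 7: |7-5| = 2, total = 4
  7 → 12: |12-7| = 5, total = 9
  12 → 13: |13-12| = 1, total = 10

Answer: 10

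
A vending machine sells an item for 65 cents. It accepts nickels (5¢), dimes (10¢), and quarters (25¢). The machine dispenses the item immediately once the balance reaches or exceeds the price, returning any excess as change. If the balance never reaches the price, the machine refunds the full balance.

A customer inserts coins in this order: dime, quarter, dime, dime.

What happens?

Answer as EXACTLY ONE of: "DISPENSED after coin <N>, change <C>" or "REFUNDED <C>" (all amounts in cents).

Answer: REFUNDED 55

Derivation:
Price: 65¢
Coin 1 (dime, 10¢): balance = 10¢
Coin 2 (quarter, 25¢): balance = 35¢
Coin 3 (dime, 10¢): balance = 45¢
Coin 4 (dime, 10¢): balance = 55¢
All coins inserted, balance 55¢ < price 65¢ → REFUND 55¢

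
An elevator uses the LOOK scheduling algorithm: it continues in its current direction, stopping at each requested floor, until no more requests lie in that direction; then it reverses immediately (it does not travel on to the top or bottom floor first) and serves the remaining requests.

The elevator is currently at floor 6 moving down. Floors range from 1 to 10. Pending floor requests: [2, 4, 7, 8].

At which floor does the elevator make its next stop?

Current floor: 6, direction: down
Requests above: [7, 8]
Requests below: [2, 4]
Moving down and requests lie below → nearest below is max([2, 4]) = 4

Answer: 4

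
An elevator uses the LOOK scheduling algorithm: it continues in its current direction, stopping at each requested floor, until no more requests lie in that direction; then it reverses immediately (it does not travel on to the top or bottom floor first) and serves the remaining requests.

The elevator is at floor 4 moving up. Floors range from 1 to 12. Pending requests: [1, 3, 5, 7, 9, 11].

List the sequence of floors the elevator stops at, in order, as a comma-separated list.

Answer: 5, 7, 9, 11, 3, 1

Derivation:
Current: 4, moving UP
Serve above first (ascending): [5, 7, 9, 11]
Then reverse, serve below (descending): [3, 1]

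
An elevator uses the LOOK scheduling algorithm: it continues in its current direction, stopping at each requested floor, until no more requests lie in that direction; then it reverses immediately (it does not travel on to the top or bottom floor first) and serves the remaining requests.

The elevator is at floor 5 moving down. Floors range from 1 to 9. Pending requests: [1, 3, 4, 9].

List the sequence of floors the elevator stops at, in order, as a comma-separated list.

Current: 5, moving DOWN
Serve below first (descending): [4, 3, 1]
Then reverse, serve above (ascending): [9]

Answer: 4, 3, 1, 9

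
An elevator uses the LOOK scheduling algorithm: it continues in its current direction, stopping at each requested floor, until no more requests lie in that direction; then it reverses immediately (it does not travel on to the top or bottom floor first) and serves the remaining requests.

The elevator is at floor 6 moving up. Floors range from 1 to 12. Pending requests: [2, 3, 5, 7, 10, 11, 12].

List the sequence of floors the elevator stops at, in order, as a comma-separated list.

Current: 6, moving UP
Serve above first (ascending): [7, 10, 11, 12]
Then reverse, serve below (descending): [5, 3, 2]

Answer: 7, 10, 11, 12, 5, 3, 2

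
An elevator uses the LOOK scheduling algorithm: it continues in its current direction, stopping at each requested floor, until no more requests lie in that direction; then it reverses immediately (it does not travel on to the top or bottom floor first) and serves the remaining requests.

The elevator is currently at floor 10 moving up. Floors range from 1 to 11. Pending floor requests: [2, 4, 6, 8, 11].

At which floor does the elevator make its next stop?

Answer: 11

Derivation:
Current floor: 10, direction: up
Requests above: [11]
Requests below: [2, 4, 6, 8]
Moving up and requests lie above → nearest above is min([11]) = 11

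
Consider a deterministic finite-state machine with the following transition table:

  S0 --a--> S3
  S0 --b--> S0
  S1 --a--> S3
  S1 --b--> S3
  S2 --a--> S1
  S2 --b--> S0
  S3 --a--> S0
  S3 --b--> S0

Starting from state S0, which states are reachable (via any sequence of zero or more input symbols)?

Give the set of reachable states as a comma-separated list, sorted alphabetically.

Answer: S0, S3

Derivation:
BFS from S0:
  visit S0: S0--a-->S3 (new), S0--b-->S0 (seen)
  visit S3: S3--a-->S0 (seen), S3--b-->S0 (seen)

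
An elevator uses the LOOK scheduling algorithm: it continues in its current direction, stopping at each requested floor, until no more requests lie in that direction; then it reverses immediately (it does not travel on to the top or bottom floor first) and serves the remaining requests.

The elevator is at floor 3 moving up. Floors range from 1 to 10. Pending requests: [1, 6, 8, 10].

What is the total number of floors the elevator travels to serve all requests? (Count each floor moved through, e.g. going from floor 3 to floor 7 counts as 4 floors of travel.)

Start at floor 3 moving up, LOOK stop order: [6, 8, 10, 1]
  3 → 6: |6-3| = 3, total = 3
  6 → 8: |8-6| = 2, total = 5
  8 → 10: |10-8| = 2, total = 7
  10 → 1: |1-10| = 9, total = 16

Answer: 16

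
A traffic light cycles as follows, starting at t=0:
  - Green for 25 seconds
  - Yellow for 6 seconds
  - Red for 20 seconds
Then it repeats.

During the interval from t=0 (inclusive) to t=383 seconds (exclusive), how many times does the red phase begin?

Cycle = 25+6+20 = 51s
red phase starts at t = k*51 + 31 for k=0,1,2,...
Need k*51+31 < 383 → k < 6.902
k ∈ {0, ..., 6} → 7 starts

Answer: 7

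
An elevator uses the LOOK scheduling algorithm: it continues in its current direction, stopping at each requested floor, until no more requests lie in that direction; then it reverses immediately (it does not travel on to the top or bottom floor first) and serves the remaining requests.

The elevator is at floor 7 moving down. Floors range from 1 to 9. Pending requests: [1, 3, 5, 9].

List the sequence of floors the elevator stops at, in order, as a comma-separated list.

Current: 7, moving DOWN
Serve below first (descending): [5, 3, 1]
Then reverse, serve above (ascending): [9]

Answer: 5, 3, 1, 9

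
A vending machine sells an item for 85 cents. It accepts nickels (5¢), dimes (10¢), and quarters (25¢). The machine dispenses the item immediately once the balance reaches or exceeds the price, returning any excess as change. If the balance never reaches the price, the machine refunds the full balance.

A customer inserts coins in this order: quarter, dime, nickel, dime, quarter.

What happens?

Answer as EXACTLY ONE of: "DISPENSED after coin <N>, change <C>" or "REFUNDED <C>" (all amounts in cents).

Price: 85¢
Coin 1 (quarter, 25¢): balance = 25¢
Coin 2 (dime, 10¢): balance = 35¢
Coin 3 (nickel, 5¢): balance = 40¢
Coin 4 (dime, 10¢): balance = 50¢
Coin 5 (quarter, 25¢): balance = 75¢
All coins inserted, balance 75¢ < price 85¢ → REFUND 75¢

Answer: REFUNDED 75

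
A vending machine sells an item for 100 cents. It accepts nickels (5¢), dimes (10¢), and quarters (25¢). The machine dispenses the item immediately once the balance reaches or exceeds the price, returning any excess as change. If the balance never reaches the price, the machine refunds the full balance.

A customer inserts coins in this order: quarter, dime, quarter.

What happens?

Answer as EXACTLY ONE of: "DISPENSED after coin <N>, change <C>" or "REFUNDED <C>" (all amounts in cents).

Answer: REFUNDED 60

Derivation:
Price: 100¢
Coin 1 (quarter, 25¢): balance = 25¢
Coin 2 (dime, 10¢): balance = 35¢
Coin 3 (quarter, 25¢): balance = 60¢
All coins inserted, balance 60¢ < price 100¢ → REFUND 60¢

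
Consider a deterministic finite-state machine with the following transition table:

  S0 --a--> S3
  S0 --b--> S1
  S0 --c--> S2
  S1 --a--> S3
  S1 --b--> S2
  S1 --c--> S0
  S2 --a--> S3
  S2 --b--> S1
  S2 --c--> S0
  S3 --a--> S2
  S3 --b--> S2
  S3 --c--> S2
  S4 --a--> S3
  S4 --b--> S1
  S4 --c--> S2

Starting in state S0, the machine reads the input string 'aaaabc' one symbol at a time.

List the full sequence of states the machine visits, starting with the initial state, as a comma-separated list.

Start: S0
  read 'a': S0 --a--> S3
  read 'a': S3 --a--> S2
  read 'a': S2 --a--> S3
  read 'a': S3 --a--> S2
  read 'b': S2 --b--> S1
  read 'c': S1 --c--> S0

Answer: S0, S3, S2, S3, S2, S1, S0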